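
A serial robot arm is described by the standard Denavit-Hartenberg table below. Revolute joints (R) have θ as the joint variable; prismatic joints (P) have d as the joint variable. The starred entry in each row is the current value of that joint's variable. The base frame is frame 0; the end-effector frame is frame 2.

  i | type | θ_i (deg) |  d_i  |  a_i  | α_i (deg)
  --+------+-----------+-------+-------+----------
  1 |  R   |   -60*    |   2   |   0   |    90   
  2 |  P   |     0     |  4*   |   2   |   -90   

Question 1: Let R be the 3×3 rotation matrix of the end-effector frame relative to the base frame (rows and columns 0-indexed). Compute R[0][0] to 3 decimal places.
0.500

End-effector x-axis (col 0 of R) = (0.5000,-0.8660,0.0000)
R[0][0] = 0.5000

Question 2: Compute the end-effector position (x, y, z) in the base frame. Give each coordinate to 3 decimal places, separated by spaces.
-2.464 -3.732 2.000

after link 1: o_1 = (0.0000, 0.0000, 2.0000)
after link 2: o_2 = (-2.4641, -3.7321, 2.0000)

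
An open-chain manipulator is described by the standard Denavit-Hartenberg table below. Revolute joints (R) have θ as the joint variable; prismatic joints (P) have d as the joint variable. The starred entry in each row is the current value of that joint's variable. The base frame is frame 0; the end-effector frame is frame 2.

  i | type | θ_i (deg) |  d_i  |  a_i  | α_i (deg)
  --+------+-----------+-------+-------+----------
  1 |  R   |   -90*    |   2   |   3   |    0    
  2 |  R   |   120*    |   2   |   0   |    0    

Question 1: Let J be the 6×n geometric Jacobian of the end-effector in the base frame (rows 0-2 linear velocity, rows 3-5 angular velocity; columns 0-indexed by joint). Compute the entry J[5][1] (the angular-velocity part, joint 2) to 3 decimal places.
1.000

axis z_1 = (0.0000,0.0000,1.0000); lever o_n−o_1 = (0.0000,0.0000,2.0000)
cross product → J_v[:, 1] = (0.0000,0.0000,0.0000)
J_ω[:, 1] = z_1
entry J[5][1] = 1.0000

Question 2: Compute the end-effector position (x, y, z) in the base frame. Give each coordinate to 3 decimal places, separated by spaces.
after link 1: o_1 = (0.0000, -3.0000, 2.0000)
after link 2: o_2 = (0.0000, -3.0000, 4.0000)

0.000 -3.000 4.000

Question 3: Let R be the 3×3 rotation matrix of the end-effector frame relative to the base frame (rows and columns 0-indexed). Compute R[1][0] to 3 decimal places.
0.500

End-effector x-axis (col 0 of R) = (0.8660,0.5000,0.0000)
R[1][0] = 0.5000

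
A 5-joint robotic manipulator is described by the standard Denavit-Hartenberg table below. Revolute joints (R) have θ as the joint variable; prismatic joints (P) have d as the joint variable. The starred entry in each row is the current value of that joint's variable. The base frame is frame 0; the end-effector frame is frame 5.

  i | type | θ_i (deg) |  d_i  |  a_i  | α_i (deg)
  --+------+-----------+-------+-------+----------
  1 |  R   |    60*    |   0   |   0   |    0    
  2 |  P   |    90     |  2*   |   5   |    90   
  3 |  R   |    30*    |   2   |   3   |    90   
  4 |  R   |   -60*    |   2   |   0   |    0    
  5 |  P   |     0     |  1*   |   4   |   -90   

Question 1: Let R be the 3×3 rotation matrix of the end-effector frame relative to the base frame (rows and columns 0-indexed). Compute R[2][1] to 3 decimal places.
End-effector y-axis (col 1 of R) = (0.4330,-0.2500,0.8660)
R[2][1] = 0.8660

0.866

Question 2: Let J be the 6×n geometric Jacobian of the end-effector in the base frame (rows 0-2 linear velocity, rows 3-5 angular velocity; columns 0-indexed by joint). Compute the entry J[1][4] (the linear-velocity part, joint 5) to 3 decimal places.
prismatic axis z_4 = (-0.4330,0.2500,-0.8660)
J_v[:, 4] = z_4; J_ω[:, 4] = (0,0,0)
entry J[1][4] = 0.2500

0.250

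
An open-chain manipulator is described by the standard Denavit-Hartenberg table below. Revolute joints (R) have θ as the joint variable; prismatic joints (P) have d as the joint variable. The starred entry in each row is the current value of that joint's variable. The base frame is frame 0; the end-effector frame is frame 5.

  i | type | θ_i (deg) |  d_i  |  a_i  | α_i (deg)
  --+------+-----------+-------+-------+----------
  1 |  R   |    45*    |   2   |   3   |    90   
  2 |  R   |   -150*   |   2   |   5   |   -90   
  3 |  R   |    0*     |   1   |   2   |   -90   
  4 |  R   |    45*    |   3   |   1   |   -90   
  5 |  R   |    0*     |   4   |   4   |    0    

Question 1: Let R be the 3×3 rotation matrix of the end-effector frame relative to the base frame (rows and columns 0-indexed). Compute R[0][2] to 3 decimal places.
0.183

End-effector z-axis (col 2 of R) = (0.1830,0.1830,0.9659)
R[0][2] = 0.1830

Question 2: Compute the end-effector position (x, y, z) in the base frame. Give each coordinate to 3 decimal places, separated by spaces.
-5.202 -3.788 2.792

after link 1: o_1 = (2.1213, 2.1213, 2.0000)
after link 2: o_2 = (0.4737, -2.3548, -0.5000)
after link 3: o_3 = (-0.3975, -3.2259, -2.3660)
after link 4: o_4 = (-3.2019, -1.7876, -2.1072)
after link 5: o_5 = (-5.2019, -3.7876, 2.7918)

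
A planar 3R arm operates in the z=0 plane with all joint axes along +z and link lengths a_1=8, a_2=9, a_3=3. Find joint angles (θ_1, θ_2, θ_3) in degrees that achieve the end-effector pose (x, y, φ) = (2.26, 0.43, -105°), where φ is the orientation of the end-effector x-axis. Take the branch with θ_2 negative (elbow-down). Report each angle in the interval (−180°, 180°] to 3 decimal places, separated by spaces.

wrist centre = target − a_3·(cos φ, sin φ) = (3.0365, 3.3278)
cos θ_2 = (20.2942−8²−9²)/(2·8·9) = -0.8660; θ_2 = -149.9985° (elbow-down)
β = atan2(3.3278,3.0365) = 47.6209°; ψ = atan2(-4.5002,0.2059) = -87.3805°
θ_1 = β − ψ = 135.0014°
θ_3 = φ − θ_1 − θ_2 = -90.0028° (wrapped to (-180°,180°])

135.001 -149.999 -90.003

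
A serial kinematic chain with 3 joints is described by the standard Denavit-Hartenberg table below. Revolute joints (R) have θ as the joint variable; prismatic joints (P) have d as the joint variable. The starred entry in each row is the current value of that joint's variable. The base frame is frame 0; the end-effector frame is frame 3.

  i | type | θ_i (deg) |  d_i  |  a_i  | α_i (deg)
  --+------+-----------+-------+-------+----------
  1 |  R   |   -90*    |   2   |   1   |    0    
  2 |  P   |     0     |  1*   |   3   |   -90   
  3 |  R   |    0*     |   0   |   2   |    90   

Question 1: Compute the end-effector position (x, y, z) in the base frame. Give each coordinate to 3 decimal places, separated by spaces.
0.000 -6.000 3.000

after link 1: o_1 = (0.0000, -1.0000, 2.0000)
after link 2: o_2 = (0.0000, -4.0000, 3.0000)
after link 3: o_3 = (0.0000, -6.0000, 3.0000)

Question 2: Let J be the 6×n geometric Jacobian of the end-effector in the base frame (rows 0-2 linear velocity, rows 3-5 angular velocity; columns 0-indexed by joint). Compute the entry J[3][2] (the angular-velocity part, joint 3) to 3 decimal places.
1.000

axis z_2 = (1.0000,0.0000,0.0000); lever o_n−o_2 = (0.0000,-2.0000,0.0000)
cross product → J_v[:, 2] = (0.0000,0.0000,-2.0000)
J_ω[:, 2] = z_2
entry J[3][2] = 1.0000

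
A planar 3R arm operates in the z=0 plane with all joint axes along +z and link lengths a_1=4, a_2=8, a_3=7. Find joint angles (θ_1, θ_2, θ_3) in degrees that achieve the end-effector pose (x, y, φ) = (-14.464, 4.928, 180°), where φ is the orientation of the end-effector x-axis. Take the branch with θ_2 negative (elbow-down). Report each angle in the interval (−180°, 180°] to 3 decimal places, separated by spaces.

-149.997 -90.003 60.000

wrist centre = target − a_3·(cos φ, sin φ) = (-7.4640, 4.9280)
cos θ_2 = (79.9965−4²−8²)/(2·4·8) = -0.0001; θ_2 = -90.0032° (elbow-down)
β = atan2(4.9280,-7.4640) = 146.5658°; ψ = atan2(-8.0000,3.9996) = -63.4375°
θ_1 = β − ψ = 210.0032°
θ_3 = φ − θ_1 − θ_2 = 59.9999° (wrapped to (-180°,180°])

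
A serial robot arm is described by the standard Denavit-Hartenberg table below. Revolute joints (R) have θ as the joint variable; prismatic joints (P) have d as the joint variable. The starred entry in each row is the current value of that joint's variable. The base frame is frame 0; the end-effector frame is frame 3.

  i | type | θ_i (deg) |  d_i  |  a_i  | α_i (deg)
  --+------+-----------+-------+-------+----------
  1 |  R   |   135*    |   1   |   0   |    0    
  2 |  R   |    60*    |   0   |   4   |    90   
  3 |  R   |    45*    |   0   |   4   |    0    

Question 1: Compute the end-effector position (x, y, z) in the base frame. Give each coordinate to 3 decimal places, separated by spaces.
after link 1: o_1 = (0.0000, 0.0000, 1.0000)
after link 2: o_2 = (-3.8637, -1.0353, 1.0000)
after link 3: o_3 = (-6.5958, -1.7673, 3.8284)

-6.596 -1.767 3.828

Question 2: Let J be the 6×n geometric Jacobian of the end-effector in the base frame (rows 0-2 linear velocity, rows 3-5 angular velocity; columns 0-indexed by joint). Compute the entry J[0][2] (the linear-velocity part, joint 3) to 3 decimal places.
axis z_2 = (-0.2588,0.9659,0.0000); lever o_n−o_2 = (-2.7321,-0.7321,2.8284)
cross product → J_v[:, 2] = (2.7321,0.7321,2.8284)
J_ω[:, 2] = z_2
entry J[0][2] = 2.7321

2.732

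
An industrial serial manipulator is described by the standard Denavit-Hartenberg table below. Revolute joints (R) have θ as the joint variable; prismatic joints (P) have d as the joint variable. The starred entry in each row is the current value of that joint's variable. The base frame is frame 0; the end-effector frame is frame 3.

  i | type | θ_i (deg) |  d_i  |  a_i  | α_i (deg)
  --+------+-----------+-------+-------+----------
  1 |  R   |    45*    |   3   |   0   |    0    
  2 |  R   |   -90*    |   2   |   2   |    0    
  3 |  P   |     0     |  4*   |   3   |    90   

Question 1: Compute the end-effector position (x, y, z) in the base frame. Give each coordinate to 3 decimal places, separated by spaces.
3.536 -3.536 9.000

after link 1: o_1 = (0.0000, 0.0000, 3.0000)
after link 2: o_2 = (1.4142, -1.4142, 5.0000)
after link 3: o_3 = (3.5355, -3.5355, 9.0000)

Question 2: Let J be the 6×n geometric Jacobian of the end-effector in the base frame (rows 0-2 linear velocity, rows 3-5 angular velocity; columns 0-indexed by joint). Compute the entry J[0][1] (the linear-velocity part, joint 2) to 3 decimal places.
axis z_1 = (0.0000,0.0000,1.0000); lever o_n−o_1 = (3.5355,-3.5355,6.0000)
cross product → J_v[:, 1] = (3.5355,3.5355,-0.0000)
J_ω[:, 1] = z_1
entry J[0][1] = 3.5355

3.536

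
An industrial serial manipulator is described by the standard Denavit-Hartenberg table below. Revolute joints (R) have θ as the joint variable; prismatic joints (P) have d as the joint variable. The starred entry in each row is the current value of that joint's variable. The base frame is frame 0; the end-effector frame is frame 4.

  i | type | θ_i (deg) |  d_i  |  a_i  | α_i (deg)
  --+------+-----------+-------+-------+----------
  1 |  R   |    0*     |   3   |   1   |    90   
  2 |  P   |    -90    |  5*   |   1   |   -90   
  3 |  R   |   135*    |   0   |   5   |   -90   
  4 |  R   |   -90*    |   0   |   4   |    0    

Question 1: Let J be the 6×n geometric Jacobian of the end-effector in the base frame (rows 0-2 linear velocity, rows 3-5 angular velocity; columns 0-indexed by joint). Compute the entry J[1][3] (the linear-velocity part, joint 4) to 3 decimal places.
2.828

axis z_3 = (-0.0000,-0.7071,0.7071); lever o_n−o_3 = (4.0000,0.0000,0.0000)
cross product → J_v[:, 3] = (-0.0000,2.8284,2.8284)
J_ω[:, 3] = z_3
entry J[1][3] = 2.8284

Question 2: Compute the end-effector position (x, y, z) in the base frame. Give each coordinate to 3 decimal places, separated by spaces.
5.000 -1.464 5.536

after link 1: o_1 = (1.0000, 0.0000, 3.0000)
after link 2: o_2 = (1.0000, -5.0000, 2.0000)
after link 3: o_3 = (1.0000, -1.4645, 5.5355)
after link 4: o_4 = (5.0000, -1.4645, 5.5355)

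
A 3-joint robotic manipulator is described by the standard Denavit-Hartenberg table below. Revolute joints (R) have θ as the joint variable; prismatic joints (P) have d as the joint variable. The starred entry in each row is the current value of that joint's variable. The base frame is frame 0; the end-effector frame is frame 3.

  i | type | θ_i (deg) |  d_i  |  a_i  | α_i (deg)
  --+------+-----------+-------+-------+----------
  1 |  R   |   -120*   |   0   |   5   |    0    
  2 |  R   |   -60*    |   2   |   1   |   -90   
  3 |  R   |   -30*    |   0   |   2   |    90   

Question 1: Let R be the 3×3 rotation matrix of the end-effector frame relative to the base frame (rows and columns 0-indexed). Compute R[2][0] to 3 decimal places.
0.500

End-effector x-axis (col 0 of R) = (-0.8660,-0.0000,0.5000)
R[2][0] = 0.5000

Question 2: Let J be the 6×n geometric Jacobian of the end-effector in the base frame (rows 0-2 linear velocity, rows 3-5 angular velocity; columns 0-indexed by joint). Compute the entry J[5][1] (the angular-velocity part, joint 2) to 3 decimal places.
axis z_1 = (0.0000,0.0000,1.0000); lever o_n−o_1 = (-2.7321,-0.0000,3.0000)
cross product → J_v[:, 1] = (0.0000,-2.7321,0.0000)
J_ω[:, 1] = z_1
entry J[5][1] = 1.0000

1.000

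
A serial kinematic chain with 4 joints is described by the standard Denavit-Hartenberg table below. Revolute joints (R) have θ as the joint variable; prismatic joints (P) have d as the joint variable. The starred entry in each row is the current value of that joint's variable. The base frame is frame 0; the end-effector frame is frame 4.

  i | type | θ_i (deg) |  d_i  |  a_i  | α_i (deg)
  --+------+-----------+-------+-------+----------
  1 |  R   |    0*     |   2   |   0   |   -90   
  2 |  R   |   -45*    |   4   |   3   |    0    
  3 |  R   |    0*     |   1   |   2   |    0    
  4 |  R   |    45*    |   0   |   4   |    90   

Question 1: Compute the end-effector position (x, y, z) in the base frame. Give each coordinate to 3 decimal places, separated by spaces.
7.536 5.000 5.536

after link 1: o_1 = (0.0000, 0.0000, 2.0000)
after link 2: o_2 = (2.1213, 4.0000, 4.1213)
after link 3: o_3 = (3.5355, 5.0000, 5.5355)
after link 4: o_4 = (7.5355, 5.0000, 5.5355)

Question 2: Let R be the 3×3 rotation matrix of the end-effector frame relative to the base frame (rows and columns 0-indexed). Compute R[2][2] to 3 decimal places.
1.000

End-effector z-axis (col 2 of R) = (0.0000,0.0000,1.0000)
R[2][2] = 1.0000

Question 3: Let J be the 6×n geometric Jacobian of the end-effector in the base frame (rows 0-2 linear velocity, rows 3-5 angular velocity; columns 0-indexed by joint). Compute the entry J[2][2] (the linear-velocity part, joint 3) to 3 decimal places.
-5.414

axis z_2 = (0.0000,1.0000,0.0000); lever o_n−o_2 = (5.4142,1.0000,1.4142)
cross product → J_v[:, 2] = (1.4142,0.0000,-5.4142)
J_ω[:, 2] = z_2
entry J[2][2] = -5.4142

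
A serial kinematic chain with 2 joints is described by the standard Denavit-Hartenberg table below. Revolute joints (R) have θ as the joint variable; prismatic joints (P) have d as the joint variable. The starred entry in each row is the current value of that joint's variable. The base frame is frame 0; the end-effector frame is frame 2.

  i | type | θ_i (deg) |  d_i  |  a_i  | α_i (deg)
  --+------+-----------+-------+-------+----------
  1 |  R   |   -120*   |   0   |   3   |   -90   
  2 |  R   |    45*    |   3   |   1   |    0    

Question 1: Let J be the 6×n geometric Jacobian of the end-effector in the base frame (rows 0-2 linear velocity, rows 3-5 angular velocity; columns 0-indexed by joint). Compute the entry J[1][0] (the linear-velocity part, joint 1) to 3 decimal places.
0.745

axis z_0 = ẑ; lever o_n−o_0 = (0.7445,-4.7104,-0.7071)
cross product → J_v[:, 0] = (4.7104,0.7445,-0.0000)
J_ω[:, 0] = z_0
entry J[1][0] = 0.7445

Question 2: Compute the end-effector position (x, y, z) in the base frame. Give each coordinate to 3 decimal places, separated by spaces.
after link 1: o_1 = (-1.5000, -2.5981, 0.0000)
after link 2: o_2 = (0.7445, -4.7104, -0.7071)

0.745 -4.710 -0.707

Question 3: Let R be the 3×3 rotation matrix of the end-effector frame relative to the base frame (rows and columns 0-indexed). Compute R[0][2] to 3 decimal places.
End-effector z-axis (col 2 of R) = (0.8660,-0.5000,0.0000)
R[0][2] = 0.8660

0.866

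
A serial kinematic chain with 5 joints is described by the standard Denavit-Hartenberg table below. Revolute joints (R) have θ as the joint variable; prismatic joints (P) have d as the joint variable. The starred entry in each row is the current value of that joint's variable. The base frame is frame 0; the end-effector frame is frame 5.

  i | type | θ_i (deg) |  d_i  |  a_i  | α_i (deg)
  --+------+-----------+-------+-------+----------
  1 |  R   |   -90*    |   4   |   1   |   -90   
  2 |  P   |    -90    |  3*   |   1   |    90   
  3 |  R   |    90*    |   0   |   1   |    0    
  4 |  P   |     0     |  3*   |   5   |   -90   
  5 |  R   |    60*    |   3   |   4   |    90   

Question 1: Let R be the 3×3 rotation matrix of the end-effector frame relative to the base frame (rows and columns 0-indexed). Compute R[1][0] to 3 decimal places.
End-effector x-axis (col 0 of R) = (0.5000,-0.8660,-0.0000)
R[1][0] = -0.8660

-0.866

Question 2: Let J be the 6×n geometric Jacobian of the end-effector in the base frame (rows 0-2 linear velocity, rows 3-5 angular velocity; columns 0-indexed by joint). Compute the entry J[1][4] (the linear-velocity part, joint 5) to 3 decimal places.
axis z_4 = (0.0000,0.0000,-1.0000); lever o_n−o_4 = (2.0000,-3.4641,-3.0000)
cross product → J_v[:, 4] = (-3.4641,-2.0000,-0.0000)
J_ω[:, 4] = z_4
entry J[1][4] = -2.0000

-2.000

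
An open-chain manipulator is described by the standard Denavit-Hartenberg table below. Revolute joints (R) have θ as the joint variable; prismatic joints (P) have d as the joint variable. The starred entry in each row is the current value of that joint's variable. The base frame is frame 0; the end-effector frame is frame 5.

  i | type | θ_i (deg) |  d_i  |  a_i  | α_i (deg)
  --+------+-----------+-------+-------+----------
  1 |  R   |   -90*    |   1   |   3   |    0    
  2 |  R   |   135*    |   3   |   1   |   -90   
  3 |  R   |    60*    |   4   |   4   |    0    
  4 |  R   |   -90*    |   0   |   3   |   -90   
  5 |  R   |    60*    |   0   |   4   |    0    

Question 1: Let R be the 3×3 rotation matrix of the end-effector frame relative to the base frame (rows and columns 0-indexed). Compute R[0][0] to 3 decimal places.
End-effector x-axis (col 0 of R) = (0.9186,-0.3062,0.2500)
R[0][0] = 0.9186

0.919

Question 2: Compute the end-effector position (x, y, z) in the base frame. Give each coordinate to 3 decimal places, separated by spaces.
after link 1: o_1 = (0.0000, -3.0000, 1.0000)
after link 2: o_2 = (0.7071, -2.2929, 4.0000)
after link 3: o_3 = (-0.7071, 1.9497, 0.5359)
after link 4: o_4 = (1.1300, 3.7869, 2.0359)
after link 5: o_5 = (4.8042, 2.5621, 3.0359)

4.804 2.562 3.036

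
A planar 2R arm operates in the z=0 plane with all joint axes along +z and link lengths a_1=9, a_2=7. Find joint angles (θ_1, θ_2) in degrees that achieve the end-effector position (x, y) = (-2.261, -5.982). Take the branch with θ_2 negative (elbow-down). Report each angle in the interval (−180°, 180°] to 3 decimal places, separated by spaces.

-59.997 -135.005

cos θ_2 = (40.8964−9²−7²)/(2·9·7) = -0.7072; θ_2 = -135.0052° (elbow-down)
β = atan2(-5.9820,-2.2610) = -110.7049°; ψ = atan2(-4.9493,4.0498) = -50.7080°
θ_1 = β − ψ = -59.9970°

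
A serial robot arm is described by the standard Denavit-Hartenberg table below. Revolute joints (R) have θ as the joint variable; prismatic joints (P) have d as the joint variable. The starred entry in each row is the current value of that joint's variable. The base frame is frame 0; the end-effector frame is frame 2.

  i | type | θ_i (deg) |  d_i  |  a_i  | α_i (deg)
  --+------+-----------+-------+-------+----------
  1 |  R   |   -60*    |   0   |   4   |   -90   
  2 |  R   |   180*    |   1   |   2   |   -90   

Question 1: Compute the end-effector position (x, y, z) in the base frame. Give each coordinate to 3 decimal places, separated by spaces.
after link 1: o_1 = (2.0000, -3.4641, 0.0000)
after link 2: o_2 = (1.8660, -1.2321, -0.0000)

1.866 -1.232 -0.000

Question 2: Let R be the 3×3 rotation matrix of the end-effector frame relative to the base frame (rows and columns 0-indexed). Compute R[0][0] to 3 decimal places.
End-effector x-axis (col 0 of R) = (-0.5000,0.8660,-0.0000)
R[0][0] = -0.5000

-0.500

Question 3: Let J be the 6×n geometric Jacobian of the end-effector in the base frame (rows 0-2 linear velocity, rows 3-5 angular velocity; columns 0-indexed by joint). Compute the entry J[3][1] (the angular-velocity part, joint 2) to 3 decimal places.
axis z_1 = (0.8660,0.5000,0.0000); lever o_n−o_1 = (-0.1340,2.2321,-0.0000)
cross product → J_v[:, 1] = (-0.0000,0.0000,2.0000)
J_ω[:, 1] = z_1
entry J[3][1] = 0.8660

0.866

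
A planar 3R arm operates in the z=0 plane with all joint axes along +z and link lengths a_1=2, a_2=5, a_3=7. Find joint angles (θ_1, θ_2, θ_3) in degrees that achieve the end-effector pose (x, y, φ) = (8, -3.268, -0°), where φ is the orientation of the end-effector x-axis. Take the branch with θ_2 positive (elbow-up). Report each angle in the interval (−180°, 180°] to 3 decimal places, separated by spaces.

154.031 149.998 55.971

wrist centre = target − a_3·(cos φ, sin φ) = (1.0000, -3.2680)
cos θ_2 = (11.6798−2²−5²)/(2·2·5) = -0.8660; θ_2 = 149.9981° (elbow-up)
β = atan2(-3.2680,1.0000) = -72.9860°; ψ = atan2(2.5001,-2.3300) = 132.9831°
θ_1 = β − ψ = -205.9691°
θ_3 = φ − θ_1 − θ_2 = 55.9710° (wrapped to (-180°,180°])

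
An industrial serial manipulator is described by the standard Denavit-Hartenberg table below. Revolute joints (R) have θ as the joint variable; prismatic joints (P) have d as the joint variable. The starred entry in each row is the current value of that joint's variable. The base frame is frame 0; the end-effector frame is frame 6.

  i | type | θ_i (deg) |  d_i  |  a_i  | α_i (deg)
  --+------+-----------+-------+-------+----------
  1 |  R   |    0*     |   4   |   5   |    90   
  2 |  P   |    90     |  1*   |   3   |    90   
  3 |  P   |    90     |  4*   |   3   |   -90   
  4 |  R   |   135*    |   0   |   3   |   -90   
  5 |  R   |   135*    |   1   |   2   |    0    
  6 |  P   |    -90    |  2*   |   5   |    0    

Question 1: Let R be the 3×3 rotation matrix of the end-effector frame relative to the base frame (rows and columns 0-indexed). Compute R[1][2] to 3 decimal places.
End-effector z-axis (col 2 of R) = (0.7071,0.7071,-0.0000)
R[1][2] = 0.7071

0.707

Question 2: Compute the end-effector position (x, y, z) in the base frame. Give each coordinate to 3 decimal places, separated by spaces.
after link 1: o_1 = (5.0000, 0.0000, 4.0000)
after link 2: o_2 = (5.0000, -1.0000, 7.0000)
after link 3: o_3 = (9.0000, -4.0000, 7.0000)
after link 4: o_4 = (6.8787, -1.8787, 7.0000)
after link 5: o_5 = (8.5858, -2.1716, 8.4142)
after link 6: o_6 = (7.5000, 1.7426, 11.9497)

7.500 1.743 11.950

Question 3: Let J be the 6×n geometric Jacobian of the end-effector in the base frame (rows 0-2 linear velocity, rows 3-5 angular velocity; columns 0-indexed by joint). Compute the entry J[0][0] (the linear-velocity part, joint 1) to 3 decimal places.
-1.743

axis z_0 = ẑ; lever o_n−o_0 = (7.5000,1.7426,11.9497)
cross product → J_v[:, 0] = (-1.7426,7.5000,0.0000)
J_ω[:, 0] = z_0
entry J[0][0] = -1.7426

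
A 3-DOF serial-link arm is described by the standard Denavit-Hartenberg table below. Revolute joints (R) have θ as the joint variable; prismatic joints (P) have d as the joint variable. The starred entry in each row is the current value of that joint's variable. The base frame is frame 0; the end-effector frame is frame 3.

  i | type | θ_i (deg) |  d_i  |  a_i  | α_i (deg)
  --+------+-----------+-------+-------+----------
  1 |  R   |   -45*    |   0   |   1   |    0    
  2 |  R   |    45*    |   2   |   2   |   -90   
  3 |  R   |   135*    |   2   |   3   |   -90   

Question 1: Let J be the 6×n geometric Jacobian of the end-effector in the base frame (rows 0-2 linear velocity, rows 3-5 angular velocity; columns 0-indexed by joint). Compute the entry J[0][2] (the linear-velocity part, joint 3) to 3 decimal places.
axis z_2 = (0.0000,1.0000,0.0000); lever o_n−o_2 = (-2.1213,2.0000,-2.1213)
cross product → J_v[:, 2] = (-2.1213,-0.0000,2.1213)
J_ω[:, 2] = z_2
entry J[0][2] = -2.1213

-2.121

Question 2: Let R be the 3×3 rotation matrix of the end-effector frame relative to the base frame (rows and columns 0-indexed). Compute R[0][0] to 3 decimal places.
End-effector x-axis (col 0 of R) = (-0.7071,0.0000,-0.7071)
R[0][0] = -0.7071

-0.707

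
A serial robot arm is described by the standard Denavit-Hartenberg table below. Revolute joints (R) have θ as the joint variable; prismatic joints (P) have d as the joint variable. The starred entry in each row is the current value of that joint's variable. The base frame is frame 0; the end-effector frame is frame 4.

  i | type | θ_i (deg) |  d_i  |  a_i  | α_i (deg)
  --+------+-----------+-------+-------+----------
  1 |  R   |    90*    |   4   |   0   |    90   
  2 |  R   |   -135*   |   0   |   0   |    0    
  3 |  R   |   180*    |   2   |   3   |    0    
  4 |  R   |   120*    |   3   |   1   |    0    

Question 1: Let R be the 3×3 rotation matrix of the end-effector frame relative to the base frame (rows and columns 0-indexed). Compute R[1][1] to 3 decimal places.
End-effector y-axis (col 1 of R) = (0.0000,-0.2588,-0.9659)
R[1][1] = -0.2588

-0.259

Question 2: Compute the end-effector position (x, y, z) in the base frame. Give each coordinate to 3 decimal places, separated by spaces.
after link 1: o_1 = (0.0000, 0.0000, 4.0000)
after link 2: o_2 = (0.0000, 0.0000, 4.0000)
after link 3: o_3 = (2.0000, 2.1213, 6.1213)
after link 4: o_4 = (5.0000, 1.1554, 6.3801)

5.000 1.155 6.380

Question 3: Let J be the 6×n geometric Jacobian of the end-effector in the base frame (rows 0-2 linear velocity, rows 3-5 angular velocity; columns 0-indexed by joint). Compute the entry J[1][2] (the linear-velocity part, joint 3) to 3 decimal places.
-2.380

axis z_2 = (1.0000,-0.0000,0.0000); lever o_n−o_2 = (5.0000,1.1554,2.3801)
cross product → J_v[:, 2] = (-0.0000,-2.3801,1.1554)
J_ω[:, 2] = z_2
entry J[1][2] = -2.3801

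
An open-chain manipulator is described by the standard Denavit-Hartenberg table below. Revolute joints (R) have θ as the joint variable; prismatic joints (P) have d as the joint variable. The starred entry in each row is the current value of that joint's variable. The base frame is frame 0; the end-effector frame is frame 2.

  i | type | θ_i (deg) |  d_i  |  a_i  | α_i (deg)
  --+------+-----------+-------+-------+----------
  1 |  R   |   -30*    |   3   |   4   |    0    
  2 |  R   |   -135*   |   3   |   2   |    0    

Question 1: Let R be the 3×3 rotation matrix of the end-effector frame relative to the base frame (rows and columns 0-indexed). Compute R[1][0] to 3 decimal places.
End-effector x-axis (col 0 of R) = (-0.9659,-0.2588,0.0000)
R[1][0] = -0.2588

-0.259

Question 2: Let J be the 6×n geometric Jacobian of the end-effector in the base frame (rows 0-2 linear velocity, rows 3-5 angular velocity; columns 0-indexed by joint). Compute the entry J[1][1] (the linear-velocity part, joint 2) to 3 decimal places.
axis z_1 = (0.0000,0.0000,1.0000); lever o_n−o_1 = (-1.9319,-0.5176,3.0000)
cross product → J_v[:, 1] = (0.5176,-1.9319,0.0000)
J_ω[:, 1] = z_1
entry J[1][1] = -1.9319

-1.932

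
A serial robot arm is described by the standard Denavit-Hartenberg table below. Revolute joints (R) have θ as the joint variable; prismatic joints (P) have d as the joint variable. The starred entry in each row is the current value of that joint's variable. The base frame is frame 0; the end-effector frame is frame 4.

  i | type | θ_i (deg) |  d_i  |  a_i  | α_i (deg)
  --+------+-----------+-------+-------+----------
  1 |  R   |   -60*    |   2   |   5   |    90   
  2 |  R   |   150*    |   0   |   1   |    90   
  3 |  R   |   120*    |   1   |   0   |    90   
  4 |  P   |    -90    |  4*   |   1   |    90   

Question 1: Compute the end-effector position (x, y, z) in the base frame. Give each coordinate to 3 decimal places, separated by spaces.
after link 1: o_1 = (2.5000, -4.3301, 2.0000)
after link 2: o_2 = (2.0670, -3.5801, 2.5000)
after link 3: o_3 = (2.3170, -4.0131, 3.3660)
after link 4: o_4 = (-1.1651, -1.9821, 4.2321)

-1.165 -1.982 4.232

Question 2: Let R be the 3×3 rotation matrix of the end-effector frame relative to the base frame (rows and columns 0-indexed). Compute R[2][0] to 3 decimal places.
-0.866

End-effector x-axis (col 0 of R) = (-0.2500,0.4330,-0.8660)
R[2][0] = -0.8660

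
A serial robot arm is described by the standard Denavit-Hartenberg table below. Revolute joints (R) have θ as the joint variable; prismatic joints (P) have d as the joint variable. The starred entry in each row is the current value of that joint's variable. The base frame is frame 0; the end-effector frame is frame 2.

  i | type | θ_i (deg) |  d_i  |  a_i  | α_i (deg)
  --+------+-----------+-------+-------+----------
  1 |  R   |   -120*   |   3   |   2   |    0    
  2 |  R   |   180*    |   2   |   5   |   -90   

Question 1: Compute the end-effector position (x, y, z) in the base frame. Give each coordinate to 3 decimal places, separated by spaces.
1.500 2.598 5.000

after link 1: o_1 = (-1.0000, -1.7321, 3.0000)
after link 2: o_2 = (1.5000, 2.5981, 5.0000)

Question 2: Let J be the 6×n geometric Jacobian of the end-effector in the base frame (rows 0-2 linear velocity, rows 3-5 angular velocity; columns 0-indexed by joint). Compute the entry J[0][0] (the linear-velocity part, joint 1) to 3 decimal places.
axis z_0 = ẑ; lever o_n−o_0 = (1.5000,2.5981,5.0000)
cross product → J_v[:, 0] = (-2.5981,1.5000,0.0000)
J_ω[:, 0] = z_0
entry J[0][0] = -2.5981

-2.598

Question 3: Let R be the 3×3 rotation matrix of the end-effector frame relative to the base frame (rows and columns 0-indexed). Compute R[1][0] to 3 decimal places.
0.866

End-effector x-axis (col 0 of R) = (0.5000,0.8660,0.0000)
R[1][0] = 0.8660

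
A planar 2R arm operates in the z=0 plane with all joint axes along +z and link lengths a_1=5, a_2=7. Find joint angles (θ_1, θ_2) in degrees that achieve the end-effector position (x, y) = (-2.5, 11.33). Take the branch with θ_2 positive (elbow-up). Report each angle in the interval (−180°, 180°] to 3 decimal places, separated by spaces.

84.883 30.005

cos θ_2 = (134.6189−5²−7²)/(2·5·7) = 0.8660; θ_2 = 30.0047° (elbow-up)
β = atan2(11.3300,-2.5000) = 102.4431°; ψ = atan2(3.5005,11.0619) = 17.5598°
θ_1 = β − ψ = 84.8833°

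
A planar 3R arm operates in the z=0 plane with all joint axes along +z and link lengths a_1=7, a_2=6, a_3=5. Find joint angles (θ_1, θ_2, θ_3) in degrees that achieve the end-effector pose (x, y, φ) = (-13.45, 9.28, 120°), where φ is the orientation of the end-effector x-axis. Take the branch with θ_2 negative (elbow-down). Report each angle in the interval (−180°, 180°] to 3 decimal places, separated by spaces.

wrist centre = target − a_3·(cos φ, sin φ) = (-10.9500, 4.9499)
cos θ_2 = (144.4037−7²−6²)/(2·7·6) = 0.7072; θ_2 = -44.9935° (elbow-down)
β = atan2(4.9499,-10.9500) = 155.6750°; ψ = atan2(-4.2422,11.2431) = -20.6721°
θ_1 = β − ψ = 176.3470°
θ_3 = φ − θ_1 − θ_2 = -11.3536° (wrapped to (-180°,180°])

176.347 -44.993 -11.354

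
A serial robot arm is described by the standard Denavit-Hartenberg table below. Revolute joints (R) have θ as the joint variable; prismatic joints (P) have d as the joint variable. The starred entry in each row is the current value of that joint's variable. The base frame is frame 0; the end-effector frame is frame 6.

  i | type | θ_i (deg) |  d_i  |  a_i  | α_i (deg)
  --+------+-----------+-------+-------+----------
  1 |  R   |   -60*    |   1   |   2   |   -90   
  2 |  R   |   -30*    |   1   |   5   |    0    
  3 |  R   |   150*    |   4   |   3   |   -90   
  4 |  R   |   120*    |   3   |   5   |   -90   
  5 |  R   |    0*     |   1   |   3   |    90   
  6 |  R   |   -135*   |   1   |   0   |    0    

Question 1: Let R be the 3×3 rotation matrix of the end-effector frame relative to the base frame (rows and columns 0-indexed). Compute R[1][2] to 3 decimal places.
End-effector z-axis (col 2 of R) = (-0.4330,0.7500,0.5000)
R[1][2] = 0.7500

0.750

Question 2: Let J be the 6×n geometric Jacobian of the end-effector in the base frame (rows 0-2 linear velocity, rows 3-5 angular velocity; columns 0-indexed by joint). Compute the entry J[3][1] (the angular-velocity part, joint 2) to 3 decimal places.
axis z_1 = (0.8660,0.5000,0.0000); lever o_n−o_1 = (-0.3373,-2.2721,6.1160)
cross product → J_v[:, 1] = (3.0580,-5.2966,-1.7990)
J_ω[:, 1] = z_1
entry J[3][1] = 0.8660

0.866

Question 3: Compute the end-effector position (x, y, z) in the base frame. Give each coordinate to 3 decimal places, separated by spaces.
after link 1: o_1 = (1.0000, -1.7321, 1.0000)
after link 2: o_2 = (4.0311, -4.9821, 3.5000)
after link 3: o_3 = (6.7452, -1.6830, 0.9019)
after link 4: o_4 = (2.3212, -2.6806, 4.5670)
after link 5: o_5 = (1.0957, -4.7542, 6.6160)
after link 6: o_6 = (0.6627, -4.0042, 7.1160)

0.663 -4.004 7.116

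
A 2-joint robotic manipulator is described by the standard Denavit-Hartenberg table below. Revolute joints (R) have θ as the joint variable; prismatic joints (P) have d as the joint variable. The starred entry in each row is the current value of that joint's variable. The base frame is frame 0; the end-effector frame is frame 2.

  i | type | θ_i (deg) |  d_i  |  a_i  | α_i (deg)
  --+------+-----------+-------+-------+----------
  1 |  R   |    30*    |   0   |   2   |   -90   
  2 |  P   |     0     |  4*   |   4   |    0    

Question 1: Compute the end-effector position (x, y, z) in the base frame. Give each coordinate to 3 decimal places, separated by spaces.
after link 1: o_1 = (1.7321, 1.0000, 0.0000)
after link 2: o_2 = (3.1962, 6.4641, 0.0000)

3.196 6.464 0.000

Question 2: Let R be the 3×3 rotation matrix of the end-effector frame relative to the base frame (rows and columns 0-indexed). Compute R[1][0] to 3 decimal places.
End-effector x-axis (col 0 of R) = (0.8660,0.5000,0.0000)
R[1][0] = 0.5000

0.500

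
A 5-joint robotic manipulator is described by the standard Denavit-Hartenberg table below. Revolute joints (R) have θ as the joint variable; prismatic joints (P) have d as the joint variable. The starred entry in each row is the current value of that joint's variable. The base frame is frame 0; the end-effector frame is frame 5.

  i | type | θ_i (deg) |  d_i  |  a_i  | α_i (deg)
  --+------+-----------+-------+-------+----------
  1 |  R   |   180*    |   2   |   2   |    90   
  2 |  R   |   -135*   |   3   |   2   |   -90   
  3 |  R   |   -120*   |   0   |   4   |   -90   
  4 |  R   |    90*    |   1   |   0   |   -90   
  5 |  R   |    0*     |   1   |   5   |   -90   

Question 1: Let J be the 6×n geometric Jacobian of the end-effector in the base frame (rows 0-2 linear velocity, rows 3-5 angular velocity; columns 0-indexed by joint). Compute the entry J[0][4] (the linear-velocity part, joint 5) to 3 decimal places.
-3.062

axis z_4 = (0.3536,-0.8660,-0.3536); lever o_n−o_4 = (3.8891,-0.8660,3.1820)
cross product → J_v[:, 4] = (-3.0619,-2.5000,3.0619)
J_ω[:, 4] = z_4
entry J[0][4] = -3.0619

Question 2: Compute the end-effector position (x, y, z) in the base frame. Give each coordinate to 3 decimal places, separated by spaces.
after link 1: o_1 = (-2.0000, 0.0000, 2.0000)
after link 2: o_2 = (-0.5858, 3.0000, 0.5858)
after link 3: o_3 = (-2.0000, 6.4641, 2.0000)
after link 4: o_4 = (-1.3876, 6.9641, 1.3876)
after link 5: o_5 = (2.5015, 6.0981, 4.5696)

2.501 6.098 4.570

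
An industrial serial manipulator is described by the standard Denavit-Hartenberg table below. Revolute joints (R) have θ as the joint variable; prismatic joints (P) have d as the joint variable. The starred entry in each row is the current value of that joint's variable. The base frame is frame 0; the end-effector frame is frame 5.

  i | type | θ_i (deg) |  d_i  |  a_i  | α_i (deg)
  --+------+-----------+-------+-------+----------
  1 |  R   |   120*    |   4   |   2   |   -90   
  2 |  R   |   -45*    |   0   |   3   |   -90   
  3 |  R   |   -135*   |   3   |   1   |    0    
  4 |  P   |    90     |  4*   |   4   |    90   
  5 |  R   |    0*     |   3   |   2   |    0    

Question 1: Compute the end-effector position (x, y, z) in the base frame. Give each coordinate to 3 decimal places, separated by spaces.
after link 1: o_1 = (-1.0000, 1.7321, 4.0000)
after link 2: o_2 = (-2.0607, 3.5692, 6.1213)
after link 3: o_3 = (-3.4837, 4.6197, 3.5000)
after link 4: o_4 = (-8.3474, 7.3870, 2.6716)
after link 5: o_5 = (-11.1593, 5.1863, 2.1716)

-11.159 5.186 2.172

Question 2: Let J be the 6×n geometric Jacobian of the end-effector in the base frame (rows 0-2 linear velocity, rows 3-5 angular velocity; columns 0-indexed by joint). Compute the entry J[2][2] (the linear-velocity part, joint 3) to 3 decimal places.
axis z_2 = (-0.3536,0.6124,-0.7071); lever o_n−o_2 = (-9.0986,1.6171,-3.9497)
cross product → J_v[:, 2] = (-1.2753,5.0372,5.0000)
J_ω[:, 2] = z_2
entry J[2][2] = 5.0000

5.000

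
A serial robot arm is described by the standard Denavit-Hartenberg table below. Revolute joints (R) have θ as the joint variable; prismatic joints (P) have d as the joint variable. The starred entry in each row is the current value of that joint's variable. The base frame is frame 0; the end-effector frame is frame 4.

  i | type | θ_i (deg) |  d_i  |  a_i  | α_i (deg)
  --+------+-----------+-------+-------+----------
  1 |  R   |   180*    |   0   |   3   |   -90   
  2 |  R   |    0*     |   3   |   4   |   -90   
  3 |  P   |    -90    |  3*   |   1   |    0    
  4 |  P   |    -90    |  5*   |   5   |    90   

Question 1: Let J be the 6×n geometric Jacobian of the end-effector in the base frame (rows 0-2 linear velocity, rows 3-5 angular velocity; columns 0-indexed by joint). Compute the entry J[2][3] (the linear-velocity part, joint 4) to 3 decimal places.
prismatic axis z_3 = (-0.0000,-0.0000,-1.0000)
J_v[:, 3] = z_3; J_ω[:, 3] = (0,0,0)
entry J[2][3] = -1.0000

-1.000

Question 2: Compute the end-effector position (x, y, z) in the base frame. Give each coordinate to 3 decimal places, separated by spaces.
-2.000 -4.000 -8.000

after link 1: o_1 = (-3.0000, 0.0000, 0.0000)
after link 2: o_2 = (-7.0000, -3.0000, 0.0000)
after link 3: o_3 = (-7.0000, -4.0000, -3.0000)
after link 4: o_4 = (-2.0000, -4.0000, -8.0000)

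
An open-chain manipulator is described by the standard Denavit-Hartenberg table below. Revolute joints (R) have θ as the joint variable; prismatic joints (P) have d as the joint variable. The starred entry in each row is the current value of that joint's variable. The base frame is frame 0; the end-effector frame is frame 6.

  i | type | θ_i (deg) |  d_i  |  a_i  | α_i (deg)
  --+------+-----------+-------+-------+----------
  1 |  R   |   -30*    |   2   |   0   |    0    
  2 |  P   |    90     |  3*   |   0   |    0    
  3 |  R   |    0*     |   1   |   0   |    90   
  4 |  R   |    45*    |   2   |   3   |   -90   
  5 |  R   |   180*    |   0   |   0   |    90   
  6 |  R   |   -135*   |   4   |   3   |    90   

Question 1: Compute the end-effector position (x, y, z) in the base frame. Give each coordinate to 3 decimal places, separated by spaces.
after link 1: o_1 = (0.0000, 0.0000, 2.0000)
after link 2: o_2 = (0.0000, 0.0000, 5.0000)
after link 3: o_3 = (0.0000, 0.0000, 6.0000)
after link 4: o_4 = (2.7927, 0.8371, 8.1213)
after link 5: o_5 = (2.7927, 0.8371, 8.1213)
after link 6: o_6 = (0.8286, 5.4352, 8.1213)

0.829 5.435 8.121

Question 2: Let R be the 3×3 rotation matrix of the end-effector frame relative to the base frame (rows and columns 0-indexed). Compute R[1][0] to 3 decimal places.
End-effector x-axis (col 0 of R) = (0.5000,0.8660,-0.0000)
R[1][0] = 0.8660

0.866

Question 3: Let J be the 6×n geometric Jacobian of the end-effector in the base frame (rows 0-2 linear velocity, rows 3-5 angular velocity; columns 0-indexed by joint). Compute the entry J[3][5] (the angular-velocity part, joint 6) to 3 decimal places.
axis z_5 = (-0.8660,0.5000,0.0000); lever o_n−o_5 = (-1.9641,4.5981,0.0000)
cross product → J_v[:, 5] = (-0.0000,-0.0000,-3.0000)
J_ω[:, 5] = z_5
entry J[3][5] = -0.8660

-0.866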